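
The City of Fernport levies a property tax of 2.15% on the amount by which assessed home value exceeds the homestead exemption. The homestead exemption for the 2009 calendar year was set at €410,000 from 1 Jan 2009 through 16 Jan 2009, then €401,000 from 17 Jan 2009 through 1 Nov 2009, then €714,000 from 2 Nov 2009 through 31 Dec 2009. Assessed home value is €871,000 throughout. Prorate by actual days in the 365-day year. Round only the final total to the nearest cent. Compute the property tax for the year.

€8,990.30

1 Jan – 16 Jan 2009: 16 days, exemption €410,000 → (€871,000 − €410,000) × 2.15% × 16/365 = €434.4767
17 Jan – 1 Nov 2009: 289 days, exemption €401,000 → (€871,000 − €401,000) × 2.15% × 289/365 = €8,000.9452
2 Nov – 31 Dec 2009: 60 days, exemption €714,000 → (€871,000 − €714,000) × 2.15% × 60/365 = €554.8767
Total = €8,990.2986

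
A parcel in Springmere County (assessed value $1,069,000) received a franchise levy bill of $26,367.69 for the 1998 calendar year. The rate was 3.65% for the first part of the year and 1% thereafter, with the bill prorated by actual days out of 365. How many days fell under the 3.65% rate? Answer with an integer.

202 days

Let d = days at the first rate; then 365 − d days at the second rate.
$1,069,000 × [3.65%·d + 1%·(365−d)] / 365 = $26,367.69
Solving gives d = 202, so the new rate took effect on 22 July 1998.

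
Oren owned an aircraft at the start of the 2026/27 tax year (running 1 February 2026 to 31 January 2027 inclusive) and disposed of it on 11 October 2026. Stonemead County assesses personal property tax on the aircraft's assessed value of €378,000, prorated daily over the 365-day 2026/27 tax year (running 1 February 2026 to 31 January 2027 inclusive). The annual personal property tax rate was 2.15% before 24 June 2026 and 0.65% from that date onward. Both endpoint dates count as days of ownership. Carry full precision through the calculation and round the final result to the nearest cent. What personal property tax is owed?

1 February – 23 June 2026: 143 days at 2.15% → €378,000 × 2.15% × 143/365 = €3,184.0027
24 June – 11 October 2026: 110 days at 0.65% → €378,000 × 0.65% × 110/365 = €740.4658
Total = €3,924.4685

€3,924.47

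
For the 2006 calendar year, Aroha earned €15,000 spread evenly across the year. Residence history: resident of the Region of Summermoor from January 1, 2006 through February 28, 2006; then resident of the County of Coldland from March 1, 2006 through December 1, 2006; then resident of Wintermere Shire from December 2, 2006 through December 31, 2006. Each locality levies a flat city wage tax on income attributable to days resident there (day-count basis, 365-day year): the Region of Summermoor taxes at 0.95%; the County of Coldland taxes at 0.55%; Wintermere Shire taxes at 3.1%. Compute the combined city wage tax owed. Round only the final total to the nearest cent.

The Region of Summermoor, January 1 – February 28, 2006: 59 days → €15,000 × 0.95% × 59/365 = €23.0342
The County of Coldland, March 1 – December 1, 2006: 276 days → €15,000 × 0.55% × 276/365 = €62.3836
Wintermere Shire, December 2 – December 31, 2006: 30 days → €15,000 × 3.1% × 30/365 = €38.2192
Total = €123.6370

€123.64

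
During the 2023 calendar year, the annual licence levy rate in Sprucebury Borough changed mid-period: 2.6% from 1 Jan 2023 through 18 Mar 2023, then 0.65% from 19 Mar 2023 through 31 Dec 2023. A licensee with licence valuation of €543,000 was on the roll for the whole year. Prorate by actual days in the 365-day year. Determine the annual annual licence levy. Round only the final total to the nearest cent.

€5,763.24

1 Jan – 18 Mar 2023: 77 days at 2.6% → €543,000 × 2.6% × 77/365 = €2,978.3178
19 Mar – 31 Dec 2023: 288 days at 0.65% → €543,000 × 0.65% × 288/365 = €2,784.9205
Total = €5,763.2384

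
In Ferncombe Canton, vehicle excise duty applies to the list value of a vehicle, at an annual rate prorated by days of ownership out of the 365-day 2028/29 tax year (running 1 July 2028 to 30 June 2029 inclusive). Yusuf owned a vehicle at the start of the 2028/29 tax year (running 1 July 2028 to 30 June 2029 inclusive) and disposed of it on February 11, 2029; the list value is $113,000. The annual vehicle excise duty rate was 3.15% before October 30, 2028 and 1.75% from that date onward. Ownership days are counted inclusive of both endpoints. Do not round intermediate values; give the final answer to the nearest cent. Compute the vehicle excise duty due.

$1,748.87

July 1 – October 29, 2028: 121 days at 3.15% → $113,000 × 3.15% × 121/365 = $1,179.9986
October 30, 2028 – February 11, 2029: 105 days at 1.75% → $113,000 × 1.75% × 105/365 = $568.8699
Total = $1,748.8685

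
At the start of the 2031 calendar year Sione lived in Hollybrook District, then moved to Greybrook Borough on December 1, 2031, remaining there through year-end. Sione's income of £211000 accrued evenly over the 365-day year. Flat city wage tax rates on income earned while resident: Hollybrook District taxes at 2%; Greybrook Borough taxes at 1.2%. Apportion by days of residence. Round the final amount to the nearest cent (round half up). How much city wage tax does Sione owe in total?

Hollybrook District, January 1 – November 30, 2031: 334 days → £211000 × 2% × 334/365 = £3861.5890
Greybrook Borough, December 1 – December 31, 2031: 31 days → £211000 × 1.2% × 31/365 = £215.0466
Total = £4076.6356

£4076.64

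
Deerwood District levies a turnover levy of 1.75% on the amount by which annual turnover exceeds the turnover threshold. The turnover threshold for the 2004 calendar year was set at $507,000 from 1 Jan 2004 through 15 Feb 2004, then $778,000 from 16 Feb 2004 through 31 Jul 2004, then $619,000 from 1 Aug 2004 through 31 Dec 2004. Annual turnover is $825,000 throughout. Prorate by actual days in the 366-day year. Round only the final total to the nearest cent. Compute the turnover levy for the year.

$2,581.73

1 Jan – 15 Feb 2004: 46 days, exemption $507,000 → ($825,000 − $507,000) × 1.75% × 46/366 = $699.4262
16 Feb – 31 Jul 2004: 167 days, exemption $778,000 → ($825,000 − $778,000) × 1.75% × 167/366 = $375.2937
1 Aug – 31 Dec 2004: 153 days, exemption $619,000 → ($825,000 − $619,000) × 1.75% × 153/366 = $1,507.0082
Total = $2,581.7281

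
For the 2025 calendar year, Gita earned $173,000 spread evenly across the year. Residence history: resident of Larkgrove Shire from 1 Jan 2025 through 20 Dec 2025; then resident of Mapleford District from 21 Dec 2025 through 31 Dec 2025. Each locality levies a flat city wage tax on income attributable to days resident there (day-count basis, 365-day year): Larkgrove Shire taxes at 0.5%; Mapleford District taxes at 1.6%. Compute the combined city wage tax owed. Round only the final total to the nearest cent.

Larkgrove Shire, 1 Jan – 20 Dec 2025: 354 days → $173,000 × 0.5% × 354/365 = $838.9315
Mapleford District, 21 Dec – 31 Dec 2025: 11 days → $173,000 × 1.6% × 11/365 = $83.4192
Total = $922.3507

$922.35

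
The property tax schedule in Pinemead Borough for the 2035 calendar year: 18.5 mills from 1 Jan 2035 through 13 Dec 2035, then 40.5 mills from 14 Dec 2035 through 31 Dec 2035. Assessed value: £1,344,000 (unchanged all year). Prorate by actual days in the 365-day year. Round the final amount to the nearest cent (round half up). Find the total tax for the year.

£26,322.15

1 Jan – 13 Dec 2035: 347 days at 18.5 mills → £1,344,000 × 1.85% × 347/365 = £23,637.8301
14 Dec – 31 Dec 2035: 18 days at 40.5 mills → £1,344,000 × 4.05% × 18/365 = £2,684.3178
Total = £26,322.1479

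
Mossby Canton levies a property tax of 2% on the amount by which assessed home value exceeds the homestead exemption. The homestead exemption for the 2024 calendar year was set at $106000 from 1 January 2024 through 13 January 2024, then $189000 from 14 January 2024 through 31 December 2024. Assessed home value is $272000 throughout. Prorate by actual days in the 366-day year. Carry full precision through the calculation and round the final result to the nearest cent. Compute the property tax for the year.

$1718.96

1 January – 13 January 2024: 13 days, exemption $106000 → ($272000 − $106000) × 2% × 13/366 = $117.9235
14 January – 31 December 2024: 353 days, exemption $189000 → ($272000 − $189000) × 2% × 353/366 = $1601.0383
Total = $1718.9617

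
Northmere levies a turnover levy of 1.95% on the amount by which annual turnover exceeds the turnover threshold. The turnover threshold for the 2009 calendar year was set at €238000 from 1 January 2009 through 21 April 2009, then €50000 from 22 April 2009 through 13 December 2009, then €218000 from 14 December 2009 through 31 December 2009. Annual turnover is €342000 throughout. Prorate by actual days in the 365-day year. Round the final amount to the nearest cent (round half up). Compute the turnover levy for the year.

€4417.58

1 January – 21 April 2009: 111 days, exemption €238000 → (€342000 − €238000) × 1.95% × 111/365 = €616.7342
22 April – 13 December 2009: 236 days, exemption €50000 → (€342000 − €50000) × 1.95% × 236/365 = €3681.6000
14 December – 31 December 2009: 18 days, exemption €218000 → (€342000 − €218000) × 1.95% × 18/365 = €119.2438
Total = €4417.5781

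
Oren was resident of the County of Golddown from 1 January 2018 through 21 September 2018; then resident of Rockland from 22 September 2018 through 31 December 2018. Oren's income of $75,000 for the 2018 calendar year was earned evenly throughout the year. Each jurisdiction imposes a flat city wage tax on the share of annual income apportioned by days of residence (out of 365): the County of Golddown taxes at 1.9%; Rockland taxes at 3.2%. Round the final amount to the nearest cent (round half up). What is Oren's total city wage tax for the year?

The County of Golddown, 1 January – 21 September 2018: 264 days → $75,000 × 1.9% × 264/365 = $1,030.6849
Rockland, 22 September – 31 December 2018: 101 days → $75,000 × 3.2% × 101/365 = $664.1096
Total = $1,694.7945

$1,694.79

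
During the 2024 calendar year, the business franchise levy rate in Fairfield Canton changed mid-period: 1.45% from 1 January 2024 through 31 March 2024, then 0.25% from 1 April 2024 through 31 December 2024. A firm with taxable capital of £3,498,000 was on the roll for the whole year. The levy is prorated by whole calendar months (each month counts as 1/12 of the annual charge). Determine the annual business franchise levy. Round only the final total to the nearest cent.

£19,239.00

1 January – 31 March 2024: 3 months at 1.45% → £3,498,000 × 1.45% × 3/12 = £12,680.2500
1 April – 31 December 2024: 9 months at 0.25% → £3,498,000 × 0.25% × 9/12 = £6,558.7500
Total = £19,239.0000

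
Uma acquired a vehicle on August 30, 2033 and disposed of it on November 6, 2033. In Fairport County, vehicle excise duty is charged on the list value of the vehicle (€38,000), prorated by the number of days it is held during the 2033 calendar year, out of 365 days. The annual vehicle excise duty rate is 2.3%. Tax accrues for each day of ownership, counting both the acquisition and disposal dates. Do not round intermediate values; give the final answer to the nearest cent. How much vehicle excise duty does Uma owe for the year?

€165.22

Days held (August 30 – November 6, 2033): 69 out of 365
Tax = €38,000 × 2.3% × 69/365 = €165.2219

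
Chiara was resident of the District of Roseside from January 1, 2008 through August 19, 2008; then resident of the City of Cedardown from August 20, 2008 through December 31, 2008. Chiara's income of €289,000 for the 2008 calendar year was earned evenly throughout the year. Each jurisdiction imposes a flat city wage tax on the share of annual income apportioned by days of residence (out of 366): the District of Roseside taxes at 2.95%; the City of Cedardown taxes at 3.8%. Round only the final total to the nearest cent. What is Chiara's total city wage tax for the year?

€9,424.87

The District of Roseside, January 1 – August 19, 2008: 232 days → €289,000 × 2.95% × 232/366 = €5,404.1421
The City of Cedardown, August 20 – December 31, 2008: 134 days → €289,000 × 3.8% × 134/366 = €4,020.7322
Total = €9,424.8743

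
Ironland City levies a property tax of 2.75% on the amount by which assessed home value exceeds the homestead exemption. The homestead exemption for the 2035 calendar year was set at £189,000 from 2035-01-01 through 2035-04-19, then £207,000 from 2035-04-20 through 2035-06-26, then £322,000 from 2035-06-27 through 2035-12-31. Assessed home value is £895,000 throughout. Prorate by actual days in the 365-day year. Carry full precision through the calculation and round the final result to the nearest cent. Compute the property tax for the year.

£17,438.92

2035-01-01 to 2035-04-19: 109 days, exemption £189,000 → (£895,000 − £189,000) × 2.75% × 109/365 = £5,797.9041
2035-04-20 to 2035-06-26: 68 days, exemption £207,000 → (£895,000 − £207,000) × 2.75% × 68/365 = £3,524.8219
2035-06-27 to 2035-12-31: 188 days, exemption £322,000 → (£895,000 − £322,000) × 2.75% × 188/365 = £8,116.1918
Total = £17,438.9178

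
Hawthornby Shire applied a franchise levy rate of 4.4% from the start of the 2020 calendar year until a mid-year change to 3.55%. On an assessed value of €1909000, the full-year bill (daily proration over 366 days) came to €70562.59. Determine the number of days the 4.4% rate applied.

63 days

Let d = days at the first rate; then 366 − d days at the second rate.
€1909000 × [4.4%·d + 3.55%·(366−d)] / 366 = €70562.59
Solving gives d = 63, so the new rate took effect on 4 Mar 2020.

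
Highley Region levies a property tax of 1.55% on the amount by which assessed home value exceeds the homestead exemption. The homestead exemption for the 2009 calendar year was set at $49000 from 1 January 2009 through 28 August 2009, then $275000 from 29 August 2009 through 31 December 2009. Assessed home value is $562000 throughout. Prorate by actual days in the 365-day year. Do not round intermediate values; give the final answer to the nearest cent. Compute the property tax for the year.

$6751.84

1 January – 28 August 2009: 240 days, exemption $49000 → ($562000 − $49000) × 1.55% × 240/365 = $5228.3836
29 August – 31 December 2009: 125 days, exemption $275000 → ($562000 − $275000) × 1.55% × 125/365 = $1523.4589
Total = $6751.8425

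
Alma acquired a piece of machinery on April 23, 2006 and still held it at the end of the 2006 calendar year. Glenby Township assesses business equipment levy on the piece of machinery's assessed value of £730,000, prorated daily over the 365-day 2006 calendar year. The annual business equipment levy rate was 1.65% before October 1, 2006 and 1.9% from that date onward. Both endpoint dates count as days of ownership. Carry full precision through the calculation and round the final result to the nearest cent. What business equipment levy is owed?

£8,809.00

April 23 – September 30, 2006: 161 days at 1.65% → £730,000 × 1.65% × 161/365 = £5,313.0000
October 1 – December 31, 2006: 92 days at 1.9% → £730,000 × 1.9% × 92/365 = £3,496.0000
Total = £8,809.0000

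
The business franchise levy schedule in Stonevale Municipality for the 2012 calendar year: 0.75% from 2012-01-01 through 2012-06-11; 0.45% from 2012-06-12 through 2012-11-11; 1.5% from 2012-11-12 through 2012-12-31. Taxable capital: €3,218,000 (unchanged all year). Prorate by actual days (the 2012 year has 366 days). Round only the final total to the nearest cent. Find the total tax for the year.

€23,396.44

2012-01-01 to 2012-06-11: 163 days at 0.75% → €3,218,000 × 0.75% × 163/366 = €10,748.6475
2012-06-12 to 2012-11-11: 153 days at 0.45% → €3,218,000 × 0.45% × 153/366 = €6,053.5328
2012-11-12 to 2012-12-31: 50 days at 1.5% → €3,218,000 × 1.5% × 50/366 = €6,594.2623
Total = €23,396.4426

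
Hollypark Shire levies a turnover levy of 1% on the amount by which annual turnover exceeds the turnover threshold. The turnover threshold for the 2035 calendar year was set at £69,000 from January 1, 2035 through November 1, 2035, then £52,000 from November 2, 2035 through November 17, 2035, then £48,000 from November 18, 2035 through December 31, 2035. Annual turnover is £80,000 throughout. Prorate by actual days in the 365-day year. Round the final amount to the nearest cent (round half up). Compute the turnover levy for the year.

January 1 – November 1, 2035: 305 days, exemption £69,000 → (£80,000 − £69,000) × 1% × 305/365 = £91.9178
November 2 – November 17, 2035: 16 days, exemption £52,000 → (£80,000 − £52,000) × 1% × 16/365 = £12.2740
November 18 – December 31, 2035: 44 days, exemption £48,000 → (£80,000 − £48,000) × 1% × 44/365 = £38.5753
Total = £142.7671

£142.77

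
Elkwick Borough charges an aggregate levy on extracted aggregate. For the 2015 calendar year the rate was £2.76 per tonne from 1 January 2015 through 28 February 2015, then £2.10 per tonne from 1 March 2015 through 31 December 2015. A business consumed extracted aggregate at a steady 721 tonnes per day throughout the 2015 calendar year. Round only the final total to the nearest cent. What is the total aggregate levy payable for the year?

£580,722.24

1 January – 28 February 2015: 59 days × 721 tonnes/day = 42,539 tonnes at £2.76/tonne → £117,407.64
1 March – 31 December 2015: 306 days × 721 tonnes/day = 220,626 tonnes at £2.10/tonne → £463,314.60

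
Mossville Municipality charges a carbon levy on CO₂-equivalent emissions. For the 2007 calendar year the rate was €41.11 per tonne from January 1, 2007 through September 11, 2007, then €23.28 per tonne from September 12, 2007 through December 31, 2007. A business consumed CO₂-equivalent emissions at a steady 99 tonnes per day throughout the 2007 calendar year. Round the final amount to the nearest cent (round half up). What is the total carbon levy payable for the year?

January 1 – September 11, 2007: 254 days × 99 tonnes/day = 25,146 tonnes at €41.11/tonne → €1,033,752.06
September 12 – December 31, 2007: 111 days × 99 tonnes/day = 10,989 tonnes at €23.28/tonne → €255,823.92

€1,289,575.98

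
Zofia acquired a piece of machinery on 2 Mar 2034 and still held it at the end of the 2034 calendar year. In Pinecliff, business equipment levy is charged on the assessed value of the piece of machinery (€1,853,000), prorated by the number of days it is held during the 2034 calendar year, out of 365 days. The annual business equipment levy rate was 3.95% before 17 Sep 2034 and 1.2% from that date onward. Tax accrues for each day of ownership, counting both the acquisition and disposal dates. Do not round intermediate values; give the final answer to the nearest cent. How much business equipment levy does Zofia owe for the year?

2 Mar – 16 Sep 2034: 199 days at 3.95% → €1,853,000 × 3.95% × 199/365 = €39,905.4973
17 Sep – 31 Dec 2034: 106 days at 1.2% → €1,853,000 × 1.2% × 106/365 = €6,457.5781
Total = €46,363.0753

€46,363.08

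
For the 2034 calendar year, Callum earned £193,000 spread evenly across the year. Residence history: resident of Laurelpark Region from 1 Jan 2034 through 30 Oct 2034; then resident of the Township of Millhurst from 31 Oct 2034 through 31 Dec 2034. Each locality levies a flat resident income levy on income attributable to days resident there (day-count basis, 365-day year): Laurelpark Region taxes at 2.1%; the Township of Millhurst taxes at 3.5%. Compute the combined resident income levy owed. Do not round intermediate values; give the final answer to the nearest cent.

Laurelpark Region, 1 Jan – 30 Oct 2034: 303 days → £193,000 × 2.1% × 303/365 = £3,364.5452
The Township of Millhurst, 31 Oct – 31 Dec 2034: 62 days → £193,000 × 3.5% × 62/365 = £1,147.4247
Total = £4,511.9699

£4,511.97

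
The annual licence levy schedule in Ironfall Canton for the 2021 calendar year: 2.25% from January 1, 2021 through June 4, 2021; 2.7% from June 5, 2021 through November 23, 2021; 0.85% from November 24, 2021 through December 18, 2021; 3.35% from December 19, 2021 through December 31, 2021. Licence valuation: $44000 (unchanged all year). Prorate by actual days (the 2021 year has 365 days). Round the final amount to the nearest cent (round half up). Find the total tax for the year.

$1058.35

January 1 – June 4, 2021: 155 days at 2.25% → $44000 × 2.25% × 155/365 = $420.4110
June 5 – November 23, 2021: 172 days at 2.7% → $44000 × 2.7% × 172/365 = $559.8247
November 24 – December 18, 2021: 25 days at 0.85% → $44000 × 0.85% × 25/365 = $25.6164
December 19 – December 31, 2021: 13 days at 3.35% → $44000 × 3.35% × 13/365 = $52.4986
Total = $1058.3507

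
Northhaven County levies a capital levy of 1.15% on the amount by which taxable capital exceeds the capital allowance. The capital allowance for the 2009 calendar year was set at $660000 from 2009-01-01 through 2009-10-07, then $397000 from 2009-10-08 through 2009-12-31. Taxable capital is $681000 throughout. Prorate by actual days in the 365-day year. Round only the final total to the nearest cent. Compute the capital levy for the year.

2009-01-01 to 2009-10-07: 280 days, exemption $660000 → ($681000 − $660000) × 1.15% × 280/365 = $185.2603
2009-10-08 to 2009-12-31: 85 days, exemption $397000 → ($681000 − $397000) × 1.15% × 85/365 = $760.5753
Total = $945.8356

$945.84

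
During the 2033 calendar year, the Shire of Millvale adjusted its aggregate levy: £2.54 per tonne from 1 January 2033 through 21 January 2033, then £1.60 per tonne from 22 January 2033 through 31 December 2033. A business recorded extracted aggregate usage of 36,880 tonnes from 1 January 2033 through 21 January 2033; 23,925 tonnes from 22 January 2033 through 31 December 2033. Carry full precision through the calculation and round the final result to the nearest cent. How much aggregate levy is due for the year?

1 January – 21 January 2033: 36,880 tonnes at £2.54/tonne → £93,675.20
22 January – 31 December 2033: 23,925 tonnes at £1.60/tonne → £38,280.00

£131,955.20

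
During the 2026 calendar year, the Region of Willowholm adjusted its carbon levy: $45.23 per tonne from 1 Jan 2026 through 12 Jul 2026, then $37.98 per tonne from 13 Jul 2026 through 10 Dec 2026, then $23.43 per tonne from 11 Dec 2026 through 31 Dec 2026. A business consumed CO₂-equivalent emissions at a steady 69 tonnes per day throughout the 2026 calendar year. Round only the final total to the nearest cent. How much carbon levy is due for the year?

$1031991.60

1 Jan – 12 Jul 2026: 193 days × 69 tonnes/day = 13,317 tonnes at $45.23/tonne → $602327.91
13 Jul – 10 Dec 2026: 151 days × 69 tonnes/day = 10,419 tonnes at $37.98/tonne → $395713.62
11 Dec – 31 Dec 2026: 21 days × 69 tonnes/day = 1,449 tonnes at $23.43/tonne → $33950.07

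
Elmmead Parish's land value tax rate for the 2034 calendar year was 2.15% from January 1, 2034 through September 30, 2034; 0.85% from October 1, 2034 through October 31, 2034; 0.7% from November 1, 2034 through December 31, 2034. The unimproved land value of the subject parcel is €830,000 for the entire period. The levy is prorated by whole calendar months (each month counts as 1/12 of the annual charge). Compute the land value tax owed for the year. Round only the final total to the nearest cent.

€14,940.00

January 1 – September 30, 2034: 9 months at 2.15% → €830,000 × 2.15% × 9/12 = €13,383.7500
October 1 – October 31, 2034: 1 month at 0.85% → €830,000 × 0.85% × 1/12 = €587.9167
November 1 – December 31, 2034: 2 months at 0.7% → €830,000 × 0.7% × 2/12 = €968.3333
Total = €14,940.0000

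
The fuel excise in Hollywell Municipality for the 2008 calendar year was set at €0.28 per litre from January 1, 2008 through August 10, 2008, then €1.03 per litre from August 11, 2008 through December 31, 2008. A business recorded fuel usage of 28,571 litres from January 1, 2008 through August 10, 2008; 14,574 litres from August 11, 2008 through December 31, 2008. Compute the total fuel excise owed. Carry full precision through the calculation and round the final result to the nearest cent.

€23011.10

January 1 – August 10, 2008: 28,571 litres at €0.28/litre → €7999.88
August 11 – December 31, 2008: 14,574 litres at €1.03/litre → €15011.22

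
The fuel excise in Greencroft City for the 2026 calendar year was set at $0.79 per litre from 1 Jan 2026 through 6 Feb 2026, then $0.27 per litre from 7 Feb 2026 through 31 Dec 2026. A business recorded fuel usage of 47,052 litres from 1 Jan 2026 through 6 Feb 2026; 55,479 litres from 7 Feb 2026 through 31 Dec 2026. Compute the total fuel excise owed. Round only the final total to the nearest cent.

$52,150.41

1 Jan – 6 Feb 2026: 47,052 litres at $0.79/litre → $37,171.08
7 Feb – 31 Dec 2026: 55,479 litres at $0.27/litre → $14,979.33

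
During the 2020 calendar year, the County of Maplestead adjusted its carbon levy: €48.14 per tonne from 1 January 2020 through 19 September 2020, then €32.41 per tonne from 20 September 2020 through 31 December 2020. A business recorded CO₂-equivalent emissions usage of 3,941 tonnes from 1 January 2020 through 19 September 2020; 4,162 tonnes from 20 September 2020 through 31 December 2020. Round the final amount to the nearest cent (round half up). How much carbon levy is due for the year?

€324,610.16

1 January – 19 September 2020: 3,941 tonnes at €48.14/tonne → €189,719.74
20 September – 31 December 2020: 4,162 tonnes at €32.41/tonne → €134,890.42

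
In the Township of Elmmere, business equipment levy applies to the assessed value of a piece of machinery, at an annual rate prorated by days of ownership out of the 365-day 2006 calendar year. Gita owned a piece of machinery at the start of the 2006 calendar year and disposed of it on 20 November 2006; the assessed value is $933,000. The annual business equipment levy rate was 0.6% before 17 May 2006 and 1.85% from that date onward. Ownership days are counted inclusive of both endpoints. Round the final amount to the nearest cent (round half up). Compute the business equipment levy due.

$10,976.17

1 January – 16 May 2006: 136 days at 0.6% → $933,000 × 0.6% × 136/365 = $2,085.8301
17 May – 20 November 2006: 188 days at 1.85% → $933,000 × 1.85% × 188/365 = $8,890.3397
Total = $10,976.1699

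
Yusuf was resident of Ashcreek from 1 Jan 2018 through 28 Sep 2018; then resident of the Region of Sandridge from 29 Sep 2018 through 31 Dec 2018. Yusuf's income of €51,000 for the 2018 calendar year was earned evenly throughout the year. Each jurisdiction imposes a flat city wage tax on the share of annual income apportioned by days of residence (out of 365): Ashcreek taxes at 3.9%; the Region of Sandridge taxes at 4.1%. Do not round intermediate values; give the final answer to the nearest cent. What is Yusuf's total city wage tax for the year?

€2,015.27

Ashcreek, 1 Jan – 28 Sep 2018: 271 days → €51,000 × 3.9% × 271/365 = €1,476.7644
The Region of Sandridge, 29 Sep – 31 Dec 2018: 94 days → €51,000 × 4.1% × 94/365 = €538.5041
Total = €2,015.2685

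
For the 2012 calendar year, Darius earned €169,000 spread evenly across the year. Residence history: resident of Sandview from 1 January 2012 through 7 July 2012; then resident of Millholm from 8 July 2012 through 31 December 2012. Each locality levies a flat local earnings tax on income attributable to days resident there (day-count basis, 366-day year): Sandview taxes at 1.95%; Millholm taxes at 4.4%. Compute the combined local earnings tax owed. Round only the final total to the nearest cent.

€5,297.87

Sandview, 1 January – 7 July 2012: 189 days → €169,000 × 1.95% × 189/366 = €1,701.7746
Millholm, 8 July – 31 December 2012: 177 days → €169,000 × 4.4% × 177/366 = €3,596.0984
Total = €5,297.8730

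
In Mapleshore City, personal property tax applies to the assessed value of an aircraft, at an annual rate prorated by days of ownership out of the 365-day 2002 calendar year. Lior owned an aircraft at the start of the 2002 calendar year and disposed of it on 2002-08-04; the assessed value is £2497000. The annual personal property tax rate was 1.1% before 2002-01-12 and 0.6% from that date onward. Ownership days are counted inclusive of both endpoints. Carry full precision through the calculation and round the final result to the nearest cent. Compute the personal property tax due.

£9242.32

2002-01-01 to 2002-01-11: 11 days at 1.1% → £2497000 × 1.1% × 11/365 = £827.7726
2002-01-12 to 2002-08-04: 205 days at 0.6% → £2497000 × 0.6% × 205/365 = £8414.5479
Total = £9242.3205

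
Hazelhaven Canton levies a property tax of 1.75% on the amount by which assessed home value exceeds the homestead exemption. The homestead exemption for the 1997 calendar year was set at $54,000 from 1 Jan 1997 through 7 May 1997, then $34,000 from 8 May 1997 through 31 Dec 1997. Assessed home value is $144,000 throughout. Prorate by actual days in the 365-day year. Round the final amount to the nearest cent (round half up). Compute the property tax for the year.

$1,803.22

1 Jan – 7 May 1997: 127 days, exemption $54,000 → ($144,000 − $54,000) × 1.75% × 127/365 = $548.0137
8 May – 31 Dec 1997: 238 days, exemption $34,000 → ($144,000 − $34,000) × 1.75% × 238/365 = $1,255.2055
Total = $1,803.2192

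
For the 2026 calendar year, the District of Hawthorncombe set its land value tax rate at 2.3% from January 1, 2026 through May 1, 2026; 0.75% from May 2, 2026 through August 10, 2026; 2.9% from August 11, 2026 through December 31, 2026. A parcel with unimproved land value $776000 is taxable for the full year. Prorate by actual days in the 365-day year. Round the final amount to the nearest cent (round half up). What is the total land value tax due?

$16343.84

January 1 – May 1, 2026: 121 days at 2.3% → $776000 × 2.3% × 121/365 = $5916.7342
May 2 – August 10, 2026: 101 days at 0.75% → $776000 × 0.75% × 101/365 = $1610.4658
August 11 – December 31, 2026: 143 days at 2.9% → $776000 × 2.9% × 143/365 = $8816.6356
Total = $16343.8356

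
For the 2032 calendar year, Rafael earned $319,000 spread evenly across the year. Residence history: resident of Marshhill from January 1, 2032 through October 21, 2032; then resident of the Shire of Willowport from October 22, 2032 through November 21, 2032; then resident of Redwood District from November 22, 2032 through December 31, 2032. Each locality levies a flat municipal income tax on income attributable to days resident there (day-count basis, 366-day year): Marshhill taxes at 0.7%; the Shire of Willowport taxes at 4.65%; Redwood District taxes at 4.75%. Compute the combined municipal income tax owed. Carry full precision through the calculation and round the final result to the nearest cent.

$4,712.22

Marshhill, January 1 – October 21, 2032: 295 days → $319,000 × 0.7% × 295/366 = $1,799.8224
The Shire of Willowport, October 22 – November 21, 2032: 31 days → $319,000 × 4.65% × 31/366 = $1,256.3893
Redwood District, November 22 – December 31, 2032: 40 days → $319,000 × 4.75% × 40/366 = $1,656.0109
Total = $4,712.2227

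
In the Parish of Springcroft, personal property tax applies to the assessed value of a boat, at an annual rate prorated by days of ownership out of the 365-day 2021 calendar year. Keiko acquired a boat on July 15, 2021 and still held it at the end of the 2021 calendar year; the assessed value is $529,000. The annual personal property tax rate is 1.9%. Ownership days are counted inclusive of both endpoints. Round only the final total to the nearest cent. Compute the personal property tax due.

Days held (July 15 – December 31, 2021): 170 out of 365
Tax = $529,000 × 1.9% × 170/365 = $4,681.2877

$4,681.29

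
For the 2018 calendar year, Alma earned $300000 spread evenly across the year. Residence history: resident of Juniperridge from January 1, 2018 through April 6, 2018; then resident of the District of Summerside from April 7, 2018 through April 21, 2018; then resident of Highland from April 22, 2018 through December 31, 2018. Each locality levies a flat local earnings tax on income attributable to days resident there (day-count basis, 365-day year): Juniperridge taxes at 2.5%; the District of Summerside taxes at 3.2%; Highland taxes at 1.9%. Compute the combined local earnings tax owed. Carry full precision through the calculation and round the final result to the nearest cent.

$6333.70

Juniperridge, January 1 – April 6, 2018: 96 days → $300000 × 2.5% × 96/365 = $1972.6027
The District of Summerside, April 7 – April 21, 2018: 15 days → $300000 × 3.2% × 15/365 = $394.5205
Highland, April 22 – December 31, 2018: 254 days → $300000 × 1.9% × 254/365 = $3966.5753
Total = $6333.6986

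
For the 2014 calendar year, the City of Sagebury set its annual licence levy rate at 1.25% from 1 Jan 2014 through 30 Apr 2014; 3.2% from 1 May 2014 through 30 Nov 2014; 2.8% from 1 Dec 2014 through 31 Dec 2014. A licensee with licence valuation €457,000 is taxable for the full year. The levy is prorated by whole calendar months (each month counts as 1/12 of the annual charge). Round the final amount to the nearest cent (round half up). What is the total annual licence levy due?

€11,501.17

1 Jan – 30 Apr 2014: 4 months at 1.25% → €457,000 × 1.25% × 4/12 = €1,904.1667
1 May – 30 Nov 2014: 7 months at 3.2% → €457,000 × 3.2% × 7/12 = €8,530.6667
1 Dec – 31 Dec 2014: 1 month at 2.8% → €457,000 × 2.8% × 1/12 = €1,066.3333
Total = €11,501.1667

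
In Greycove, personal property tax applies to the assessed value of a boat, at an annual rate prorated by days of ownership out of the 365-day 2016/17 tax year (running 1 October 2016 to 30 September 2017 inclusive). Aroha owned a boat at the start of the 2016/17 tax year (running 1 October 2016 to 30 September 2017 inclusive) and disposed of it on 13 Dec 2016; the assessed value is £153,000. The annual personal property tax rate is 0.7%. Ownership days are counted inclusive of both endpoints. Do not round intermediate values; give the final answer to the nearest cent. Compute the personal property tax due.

Days held (1 Oct – 13 Dec 2016): 74 out of 365
Tax = £153,000 × 0.7% × 74/365 = £217.1342

£217.13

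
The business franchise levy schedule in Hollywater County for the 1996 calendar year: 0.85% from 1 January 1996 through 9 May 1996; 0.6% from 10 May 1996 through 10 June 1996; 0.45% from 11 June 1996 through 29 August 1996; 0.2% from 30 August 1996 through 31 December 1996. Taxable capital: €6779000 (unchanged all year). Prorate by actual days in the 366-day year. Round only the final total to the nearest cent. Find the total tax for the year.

€35284.14

1 January – 9 May 1996: 130 days at 0.85% → €6779000 × 0.85% × 130/366 = €20466.6530
10 May – 10 June 1996: 32 days at 0.6% → €6779000 × 0.6% × 32/366 = €3556.1967
11 June – 29 August 1996: 80 days at 0.45% → €6779000 × 0.45% × 80/366 = €6667.8689
30 August – 31 December 1996: 124 days at 0.2% → €6779000 × 0.2% × 124/366 = €4593.4208
Total = €35284.1393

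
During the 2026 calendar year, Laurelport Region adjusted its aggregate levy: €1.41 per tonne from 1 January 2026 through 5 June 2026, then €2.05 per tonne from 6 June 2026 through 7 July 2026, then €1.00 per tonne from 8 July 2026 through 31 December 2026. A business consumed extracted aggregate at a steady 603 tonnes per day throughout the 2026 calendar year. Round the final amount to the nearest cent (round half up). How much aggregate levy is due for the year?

1 January – 5 June 2026: 156 days × 603 tonnes/day = 94,068 tonnes at €1.41/tonne → €132,635.88
6 June – 7 July 2026: 32 days × 603 tonnes/day = 19,296 tonnes at €2.05/tonne → €39,556.80
8 July – 31 December 2026: 177 days × 603 tonnes/day = 106,731 tonnes at €1.00/tonne → €106,731.00

€278,923.68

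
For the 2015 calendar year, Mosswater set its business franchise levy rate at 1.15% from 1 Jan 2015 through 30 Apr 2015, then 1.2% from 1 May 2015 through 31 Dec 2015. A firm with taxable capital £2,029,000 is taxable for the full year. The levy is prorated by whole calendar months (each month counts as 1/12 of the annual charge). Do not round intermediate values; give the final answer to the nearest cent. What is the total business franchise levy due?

£24,009.83

1 Jan – 30 Apr 2015: 4 months at 1.15% → £2,029,000 × 1.15% × 4/12 = £7,777.8333
1 May – 31 Dec 2015: 8 months at 1.2% → £2,029,000 × 1.2% × 8/12 = £16,232.0000
Total = £24,009.8333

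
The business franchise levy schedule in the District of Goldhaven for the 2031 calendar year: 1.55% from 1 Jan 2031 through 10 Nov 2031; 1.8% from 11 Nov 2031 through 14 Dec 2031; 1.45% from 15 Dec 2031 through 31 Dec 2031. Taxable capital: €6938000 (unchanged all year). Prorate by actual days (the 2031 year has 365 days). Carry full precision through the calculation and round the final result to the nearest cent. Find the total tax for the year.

€108831.56

1 Jan – 10 Nov 2031: 314 days at 1.55% → €6938000 × 1.55% × 314/365 = €92513.0027
11 Nov – 14 Dec 2031: 34 days at 1.8% → €6938000 × 1.8% × 34/365 = €11633.0301
15 Dec – 31 Dec 2031: 17 days at 1.45% → €6938000 × 1.45% × 17/365 = €4685.5260
Total = €108831.5589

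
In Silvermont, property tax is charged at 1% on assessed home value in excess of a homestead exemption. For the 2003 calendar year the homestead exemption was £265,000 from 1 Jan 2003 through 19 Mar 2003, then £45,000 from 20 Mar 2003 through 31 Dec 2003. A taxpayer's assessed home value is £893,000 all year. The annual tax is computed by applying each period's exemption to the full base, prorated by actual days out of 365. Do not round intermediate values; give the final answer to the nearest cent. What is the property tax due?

1 Jan – 19 Mar 2003: 78 days, exemption £265,000 → (£893,000 − £265,000) × 1% × 78/365 = £1,342.0274
20 Mar – 31 Dec 2003: 287 days, exemption £45,000 → (£893,000 − £45,000) × 1% × 287/365 = £6,667.8356
Total = £8,009.8630

£8,009.86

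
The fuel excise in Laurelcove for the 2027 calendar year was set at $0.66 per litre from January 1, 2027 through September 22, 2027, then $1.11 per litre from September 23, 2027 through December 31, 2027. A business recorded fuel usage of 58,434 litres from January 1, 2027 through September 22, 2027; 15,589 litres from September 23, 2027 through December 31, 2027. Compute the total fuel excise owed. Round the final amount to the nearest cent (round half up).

January 1 – September 22, 2027: 58,434 litres at $0.66/litre → $38,566.44
September 23 – December 31, 2027: 15,589 litres at $1.11/litre → $17,303.79

$55,870.23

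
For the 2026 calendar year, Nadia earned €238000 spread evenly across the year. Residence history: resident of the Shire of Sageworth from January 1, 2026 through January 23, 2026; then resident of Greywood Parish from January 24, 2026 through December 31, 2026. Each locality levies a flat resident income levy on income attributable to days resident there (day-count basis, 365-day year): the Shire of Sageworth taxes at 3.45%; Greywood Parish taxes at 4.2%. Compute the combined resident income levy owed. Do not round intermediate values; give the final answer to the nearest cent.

€9883.52

The Shire of Sageworth, January 1 – January 23, 2026: 23 days → €238000 × 3.45% × 23/365 = €517.4055
Greywood Parish, January 24 – December 31, 2026: 342 days → €238000 × 4.2% × 342/365 = €9366.1151
Total = €9883.5205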